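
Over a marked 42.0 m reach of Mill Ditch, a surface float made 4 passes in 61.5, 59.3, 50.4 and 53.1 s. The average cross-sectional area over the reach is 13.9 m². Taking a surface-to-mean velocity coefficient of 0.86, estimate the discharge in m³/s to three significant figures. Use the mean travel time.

t̄ = (61.5 + 59.3 + 50.4 + 53.1) / 4 = 56.075 s
v_surface = L / t̄ = 42.0 / 56.075 = 0.7490 m/s
v_mean = 0.86 × 0.7490 = 0.6441 m/s
Q = A × v_mean = 13.9 × 0.6441 = 8.954 m³/s

8.95 m³/s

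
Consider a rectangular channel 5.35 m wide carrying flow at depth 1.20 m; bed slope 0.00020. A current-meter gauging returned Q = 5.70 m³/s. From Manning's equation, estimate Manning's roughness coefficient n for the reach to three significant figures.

0.0140

A = b·y = 5.35 × 1.20 = 6.420 m²
P = b + 2y = 5.35 + 2×1.20 = 7.750 m
R = A/P = 6.420/7.750 = 0.8284 m
n = (1/Q)·A·R^(2/3)·S^(1/2) = (1/5.70) × 6.420 × 0.8820 × 0.01414 = 0.01405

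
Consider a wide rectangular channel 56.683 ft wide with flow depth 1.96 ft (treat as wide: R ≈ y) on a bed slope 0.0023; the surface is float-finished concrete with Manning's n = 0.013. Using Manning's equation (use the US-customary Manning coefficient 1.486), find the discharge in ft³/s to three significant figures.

954 ft³/s

A = b·y = 56.683 × 1.96 = 111.1 ft²
Wide channel: R ≈ y = 1.96 ft
Q = (1.486/n)·A·R^(2/3)·S^(1/2) = (1.486/0.013) × 111.1 × 1.960^(2/3) × 0.0023^(1/2) = 953.9 ft³/s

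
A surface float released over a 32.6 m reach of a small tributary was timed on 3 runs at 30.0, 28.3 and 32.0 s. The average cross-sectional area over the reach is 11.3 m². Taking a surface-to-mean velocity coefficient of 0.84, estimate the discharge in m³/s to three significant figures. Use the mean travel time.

10.3 m³/s

t̄ = (30.0 + 28.3 + 32.0) / 3 = 30.1 s
v_surface = L / t̄ = 32.6 / 30.1 = 1.083 m/s
v_mean = 0.84 × 1.083 = 0.9098 m/s
Q = A × v_mean = 11.3 × 0.9098 = 10.28 m³/s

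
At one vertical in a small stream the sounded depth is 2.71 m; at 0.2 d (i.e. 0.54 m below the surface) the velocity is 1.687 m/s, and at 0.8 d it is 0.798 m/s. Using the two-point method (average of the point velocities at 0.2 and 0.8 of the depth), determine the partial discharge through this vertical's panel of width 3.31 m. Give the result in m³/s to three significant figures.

11.1 m³/s

v̄ = (1.687 + 0.798) / 2 = 1.243 m/s
q = v̄ × d × w = 1.243 × 2.71 × 3.31 = 11.15 m³/s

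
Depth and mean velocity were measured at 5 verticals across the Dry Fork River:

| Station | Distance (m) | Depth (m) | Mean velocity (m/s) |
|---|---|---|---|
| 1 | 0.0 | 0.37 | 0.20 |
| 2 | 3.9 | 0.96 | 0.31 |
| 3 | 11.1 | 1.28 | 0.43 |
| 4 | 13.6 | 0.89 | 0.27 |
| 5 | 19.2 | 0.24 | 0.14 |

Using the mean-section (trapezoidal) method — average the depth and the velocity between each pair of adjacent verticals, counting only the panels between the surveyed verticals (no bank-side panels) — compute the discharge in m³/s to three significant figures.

5.24 m³/s

Panel 1-2: Δb = 3.9 m, d̄ = (0.37+0.96)/2 = 0.665, v̄ = (0.20+0.31)/2 = 0.255 → q = 3.9×0.665×0.255 = 0.6613 m³/s
Panel 2-3: Δb = 7.2 m, d̄ = (0.96+1.28)/2 = 1.12, v̄ = (0.31+0.43)/2 = 0.37 → q = 7.2×1.12×0.37 = 2.984 m³/s
Panel 3-4: Δb = 2.5 m, d̄ = (1.28+0.89)/2 = 1.085, v̄ = (0.43+0.27)/2 = 0.35 → q = 2.5×1.085×0.35 = 0.9494 m³/s
Panel 4-5: Δb = 5.6 m, d̄ = (0.89+0.24)/2 = 0.565, v̄ = (0.27+0.14)/2 = 0.205 → q = 5.6×0.565×0.205 = 0.6486 m³/s
Q = Σ q = 5.243 m³/s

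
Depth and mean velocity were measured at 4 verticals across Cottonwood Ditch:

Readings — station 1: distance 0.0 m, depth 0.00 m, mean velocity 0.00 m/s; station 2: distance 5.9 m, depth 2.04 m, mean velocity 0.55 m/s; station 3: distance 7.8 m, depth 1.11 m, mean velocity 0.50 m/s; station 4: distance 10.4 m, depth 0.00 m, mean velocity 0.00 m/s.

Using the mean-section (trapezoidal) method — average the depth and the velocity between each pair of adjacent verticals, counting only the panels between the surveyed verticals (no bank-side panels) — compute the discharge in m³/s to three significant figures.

3.59 m³/s

Panel 1-2: Δb = 5.9 m, d̄ = (0.00+2.04)/2 = 1.02, v̄ = (0.00+0.55)/2 = 0.275 → q = 5.9×1.02×0.275 = 1.655 m³/s
Panel 2-3: Δb = 1.9 m, d̄ = (2.04+1.11)/2 = 1.575, v̄ = (0.55+0.50)/2 = 0.525 → q = 1.9×1.575×0.525 = 1.571 m³/s
Panel 3-4: Δb = 2.6 m, d̄ = (1.11+0.00)/2 = 0.555, v̄ = (0.50+0.00)/2 = 0.25 → q = 2.6×0.555×0.25 = 0.3608 m³/s
Q = Σ q = 3.587 m³/s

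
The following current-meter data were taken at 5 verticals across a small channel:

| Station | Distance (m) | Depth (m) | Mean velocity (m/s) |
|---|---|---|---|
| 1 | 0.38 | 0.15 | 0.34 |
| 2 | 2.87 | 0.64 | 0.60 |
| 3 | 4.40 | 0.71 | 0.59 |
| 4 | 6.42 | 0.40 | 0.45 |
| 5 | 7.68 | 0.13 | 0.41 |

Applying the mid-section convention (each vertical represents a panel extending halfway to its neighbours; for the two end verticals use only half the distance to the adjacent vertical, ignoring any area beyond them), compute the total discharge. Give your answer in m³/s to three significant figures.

w_1 = (2.87 − 0.38)/2 = 1.245 m; q_1 = 0.34 × 0.15 × 1.245 = 0.06350 m³/s
w_2 = (4.40 − 0.38)/2 = 2.01 m; q_2 = 0.60 × 0.64 × 2.01 = 0.7718 m³/s
w_3 = (6.42 − 2.87)/2 = 1.775 m; q_3 = 0.59 × 0.71 × 1.775 = 0.7435 m³/s
w_4 = (7.68 − 4.40)/2 = 1.64 m; q_4 = 0.45 × 0.40 × 1.64 = 0.2952 m³/s
w_5 = (7.68 − 6.42)/2 = 0.63 m; q_5 = 0.41 × 0.13 × 0.63 = 0.03358 m³/s
Q = Σ qᵢ = 1.908 m³/s

1.91 m³/s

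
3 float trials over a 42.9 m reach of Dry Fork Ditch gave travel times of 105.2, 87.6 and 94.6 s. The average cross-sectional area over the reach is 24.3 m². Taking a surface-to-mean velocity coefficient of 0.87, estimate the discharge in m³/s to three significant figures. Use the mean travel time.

9.47 m³/s

t̄ = (105.2 + 87.6 + 94.6) / 3 = 95.8 s
v_surface = L / t̄ = 42.9 / 95.8 = 0.4478 m/s
v_mean = 0.87 × 0.4478 = 0.3896 m/s
Q = A × v_mean = 24.3 × 0.3896 = 9.467 m³/s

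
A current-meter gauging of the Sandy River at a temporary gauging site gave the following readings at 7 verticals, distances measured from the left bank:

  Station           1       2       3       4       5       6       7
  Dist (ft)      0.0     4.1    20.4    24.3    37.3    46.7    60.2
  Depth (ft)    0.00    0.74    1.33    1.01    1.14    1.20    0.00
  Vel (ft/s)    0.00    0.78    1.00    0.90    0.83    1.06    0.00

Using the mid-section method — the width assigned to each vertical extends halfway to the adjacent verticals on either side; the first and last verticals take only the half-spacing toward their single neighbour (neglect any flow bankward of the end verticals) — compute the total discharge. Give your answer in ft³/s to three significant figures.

w_2 = (20.4 − 0.0)/2 = 10.2 ft; q_2 = 0.78 × 0.74 × 10.2 = 5.887 ft³/s
w_3 = (24.3 − 4.1)/2 = 10.1 ft; q_3 = 1.00 × 1.33 × 10.1 = 13.43 ft³/s
w_4 = (37.3 − 20.4)/2 = 8.45 ft; q_4 = 0.90 × 1.01 × 8.45 = 7.681 ft³/s
w_5 = (46.7 − 24.3)/2 = 11.2 ft; q_5 = 0.83 × 1.14 × 11.2 = 10.60 ft³/s
w_6 = (60.2 − 37.3)/2 = 11.45 ft; q_6 = 1.06 × 1.20 × 11.45 = 14.56 ft³/s
Stations 1, 7 contribute zero (depth or velocity is 0).
Q = Σ qᵢ = 52.16 ft³/s

52.2 ft³/s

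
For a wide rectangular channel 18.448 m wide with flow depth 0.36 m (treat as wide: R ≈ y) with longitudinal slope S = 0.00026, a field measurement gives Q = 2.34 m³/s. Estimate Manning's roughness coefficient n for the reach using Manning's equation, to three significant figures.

A = b·y = 18.448 × 0.36 = 6.641 m²
Wide channel: R ≈ y = 0.36 m
n = (1/Q)·A·R^(2/3)·S^(1/2) = (1/2.34) × 6.641 × 0.5061 × 0.01612 = 0.02316

0.0232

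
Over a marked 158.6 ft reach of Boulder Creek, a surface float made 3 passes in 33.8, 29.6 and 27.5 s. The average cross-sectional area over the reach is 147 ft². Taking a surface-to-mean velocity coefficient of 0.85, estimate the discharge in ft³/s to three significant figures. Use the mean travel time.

654 ft³/s

t̄ = (33.8 + 29.6 + 27.5) / 3 = 30.3 s
v_surface = L / t̄ = 158.6 / 30.3 = 5.234 ft/s
v_mean = 0.85 × 5.234 = 4.449 ft/s
Q = A × v_mean = 147 × 4.449 = 654.0 ft³/s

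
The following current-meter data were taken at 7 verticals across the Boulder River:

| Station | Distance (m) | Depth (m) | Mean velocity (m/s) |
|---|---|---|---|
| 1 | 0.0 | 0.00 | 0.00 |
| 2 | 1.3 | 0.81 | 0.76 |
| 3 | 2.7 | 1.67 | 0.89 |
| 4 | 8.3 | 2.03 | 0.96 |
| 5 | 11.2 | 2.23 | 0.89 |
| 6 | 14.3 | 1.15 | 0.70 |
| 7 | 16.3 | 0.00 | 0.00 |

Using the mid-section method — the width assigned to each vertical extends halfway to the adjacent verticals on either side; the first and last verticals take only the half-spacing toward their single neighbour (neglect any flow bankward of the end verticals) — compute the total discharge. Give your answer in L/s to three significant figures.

22300 L/s

w_2 = (2.7 − 0.0)/2 = 1.35 m; q_2 = 0.76 × 0.81 × 1.35 = 0.8311 m³/s
w_3 = (8.3 − 1.3)/2 = 3.5 m; q_3 = 0.89 × 1.67 × 3.5 = 5.202 m³/s
w_4 = (11.2 − 2.7)/2 = 4.25 m; q_4 = 0.96 × 2.03 × 4.25 = 8.282 m³/s
w_5 = (14.3 − 8.3)/2 = 3 m; q_5 = 0.89 × 2.23 × 3 = 5.954 m³/s
w_6 = (16.3 − 11.2)/2 = 2.55 m; q_6 = 0.70 × 1.15 × 2.55 = 2.053 m³/s
Stations 1, 7 contribute zero (depth or velocity is 0).
Q = Σ qᵢ = 22.32 m³/s
= 22.32 × 1000 = 22320 L/s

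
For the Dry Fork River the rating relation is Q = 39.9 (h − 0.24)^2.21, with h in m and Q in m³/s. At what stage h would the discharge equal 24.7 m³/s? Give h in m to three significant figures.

1.04 m

h − h₀ = (Q/C)^(1/b) = (24.7/39.9)^(1/2.21) = 0.8049 m
h = 0.24 + 0.8049 = 1.045 m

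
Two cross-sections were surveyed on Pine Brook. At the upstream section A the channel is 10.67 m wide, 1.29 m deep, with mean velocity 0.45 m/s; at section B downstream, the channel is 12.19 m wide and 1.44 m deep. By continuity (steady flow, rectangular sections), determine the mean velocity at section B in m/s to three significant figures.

0.353 m/s

Q = A₁V₁ = (10.67×1.29) × 0.45 = 6.194 m³/s
A₂ = 12.19 × 1.44 = 17.55 m²
V₂ = Q/A₂ = 6.194/17.55 = 0.3529 m/s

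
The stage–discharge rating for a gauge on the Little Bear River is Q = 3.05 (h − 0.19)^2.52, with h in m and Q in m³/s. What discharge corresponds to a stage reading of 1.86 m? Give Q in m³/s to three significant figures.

Q = 3.05 × (1.86 − 0.19)^2.52 = 3.05 × 1.67^2.52 = 11.11 m³/s

11.1 m³/s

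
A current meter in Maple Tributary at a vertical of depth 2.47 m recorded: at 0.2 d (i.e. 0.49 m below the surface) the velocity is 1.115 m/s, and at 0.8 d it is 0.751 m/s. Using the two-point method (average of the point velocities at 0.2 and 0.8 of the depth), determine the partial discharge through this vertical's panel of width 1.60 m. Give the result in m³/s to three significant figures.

3.69 m³/s

v̄ = (1.115 + 0.751) / 2 = 0.9330 m/s
q = v̄ × d × w = 0.9330 × 2.47 × 1.60 = 3.687 m³/s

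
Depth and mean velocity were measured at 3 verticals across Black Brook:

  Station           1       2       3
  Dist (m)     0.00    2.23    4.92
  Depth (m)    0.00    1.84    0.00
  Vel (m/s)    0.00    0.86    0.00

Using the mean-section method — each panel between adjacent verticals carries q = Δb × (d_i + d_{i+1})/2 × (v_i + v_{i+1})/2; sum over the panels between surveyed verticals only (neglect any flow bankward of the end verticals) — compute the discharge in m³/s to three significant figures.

Panel 1-2: Δb = 2.23 m, d̄ = (0.00+1.84)/2 = 0.92, v̄ = (0.00+0.86)/2 = 0.43 → q = 2.23×0.92×0.43 = 0.8822 m³/s
Panel 2-3: Δb = 2.69 m, d̄ = (1.84+0.00)/2 = 0.92, v̄ = (0.86+0.00)/2 = 0.43 → q = 2.69×0.92×0.43 = 1.064 m³/s
Q = Σ q = 1.946 m³/s

1.95 m³/s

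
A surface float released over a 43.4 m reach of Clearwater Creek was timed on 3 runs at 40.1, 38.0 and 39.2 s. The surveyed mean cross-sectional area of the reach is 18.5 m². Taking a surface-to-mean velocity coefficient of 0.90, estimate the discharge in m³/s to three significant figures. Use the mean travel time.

18.5 m³/s

t̄ = (40.1 + 38.0 + 39.2) / 3 = 39.1 s
v_surface = L / t̄ = 43.4 / 39.1 = 1.110 m/s
v_mean = 0.90 × 1.110 = 0.9990 m/s
Q = A × v_mean = 18.5 × 0.9990 = 18.48 m³/s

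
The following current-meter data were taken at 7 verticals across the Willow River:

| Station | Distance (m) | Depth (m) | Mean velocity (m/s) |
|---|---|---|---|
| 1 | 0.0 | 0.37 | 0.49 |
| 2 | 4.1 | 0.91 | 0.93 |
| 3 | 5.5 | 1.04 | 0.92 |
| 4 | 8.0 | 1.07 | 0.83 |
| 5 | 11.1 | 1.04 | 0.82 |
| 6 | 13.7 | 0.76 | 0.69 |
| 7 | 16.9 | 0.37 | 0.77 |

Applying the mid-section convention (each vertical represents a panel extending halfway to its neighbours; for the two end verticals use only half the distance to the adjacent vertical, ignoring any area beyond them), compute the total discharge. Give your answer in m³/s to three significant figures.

11.5 m³/s

w_1 = (4.1 − 0.0)/2 = 2.05 m; q_1 = 0.49 × 0.37 × 2.05 = 0.3717 m³/s
w_2 = (5.5 − 0.0)/2 = 2.75 m; q_2 = 0.93 × 0.91 × 2.75 = 2.327 m³/s
w_3 = (8.0 − 4.1)/2 = 1.95 m; q_3 = 0.92 × 1.04 × 1.95 = 1.866 m³/s
w_4 = (11.1 − 5.5)/2 = 2.8 m; q_4 = 0.83 × 1.07 × 2.8 = 2.487 m³/s
w_5 = (13.7 − 8.0)/2 = 2.85 m; q_5 = 0.82 × 1.04 × 2.85 = 2.430 m³/s
w_6 = (16.9 − 11.1)/2 = 2.9 m; q_6 = 0.69 × 0.76 × 2.9 = 1.521 m³/s
w_7 = (16.9 − 13.7)/2 = 1.6 m; q_7 = 0.77 × 0.37 × 1.6 = 0.4558 m³/s
Q = Σ qᵢ = 11.46 m³/s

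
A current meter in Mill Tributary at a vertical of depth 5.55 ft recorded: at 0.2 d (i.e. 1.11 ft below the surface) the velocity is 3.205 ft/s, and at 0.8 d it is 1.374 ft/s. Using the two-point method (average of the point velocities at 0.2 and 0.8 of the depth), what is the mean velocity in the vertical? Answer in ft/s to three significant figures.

2.29 ft/s

v̄ = (3.205 + 1.374) / 2 = 2.290 ft/s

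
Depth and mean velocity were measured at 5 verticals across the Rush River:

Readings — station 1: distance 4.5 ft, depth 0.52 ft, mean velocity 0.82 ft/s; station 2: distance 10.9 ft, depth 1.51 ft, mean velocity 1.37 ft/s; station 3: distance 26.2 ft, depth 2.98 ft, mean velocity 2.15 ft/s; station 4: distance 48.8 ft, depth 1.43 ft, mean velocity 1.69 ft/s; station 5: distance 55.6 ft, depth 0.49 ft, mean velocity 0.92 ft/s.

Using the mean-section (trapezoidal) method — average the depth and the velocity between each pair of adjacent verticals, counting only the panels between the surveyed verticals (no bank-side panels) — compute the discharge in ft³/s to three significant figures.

172 ft³/s

Panel 1-2: Δb = 6.4 ft, d̄ = (0.52+1.51)/2 = 1.015, v̄ = (0.82+1.37)/2 = 1.095 → q = 6.4×1.015×1.095 = 7.113 ft³/s
Panel 2-3: Δb = 15.3 ft, d̄ = (1.51+2.98)/2 = 2.245, v̄ = (1.37+2.15)/2 = 1.76 → q = 15.3×2.245×1.76 = 60.45 ft³/s
Panel 3-4: Δb = 22.6 ft, d̄ = (2.98+1.43)/2 = 2.205, v̄ = (2.15+1.69)/2 = 1.92 → q = 22.6×2.205×1.92 = 95.68 ft³/s
Panel 4-5: Δb = 6.8 ft, d̄ = (1.43+0.49)/2 = 0.96, v̄ = (1.69+0.92)/2 = 1.305 → q = 6.8×0.96×1.305 = 8.519 ft³/s
Q = Σ q = 171.8 ft³/s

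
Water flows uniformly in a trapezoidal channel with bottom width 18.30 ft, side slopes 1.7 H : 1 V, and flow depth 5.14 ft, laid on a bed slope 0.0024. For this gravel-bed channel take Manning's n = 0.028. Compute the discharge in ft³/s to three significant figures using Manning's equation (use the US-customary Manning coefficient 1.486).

A = (b + z·y)·y = (18.30 + 1.7×5.14)×5.14 = 139.0 ft²
P = b + 2y√(1+z²) = 18.30 + 2×5.14×√(1+1.7²) = 38.58 ft
R = A/P = 139.0/38.58 = 3.603 ft
Q = (1.486/n)·A·R^(2/3)·S^(1/2) = (1.486/0.028) × 139.0 × 3.603^(2/3) × 0.0024^(1/2) = 849.2 ft³/s

849 ft³/s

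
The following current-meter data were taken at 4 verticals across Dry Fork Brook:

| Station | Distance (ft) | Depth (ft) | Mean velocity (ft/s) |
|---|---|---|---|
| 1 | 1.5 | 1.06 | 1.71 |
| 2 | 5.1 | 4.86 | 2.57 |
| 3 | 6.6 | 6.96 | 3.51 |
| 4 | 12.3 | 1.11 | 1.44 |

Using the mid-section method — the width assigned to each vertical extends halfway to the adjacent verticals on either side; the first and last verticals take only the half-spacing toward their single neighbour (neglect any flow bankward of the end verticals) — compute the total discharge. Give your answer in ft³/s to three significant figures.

128 ft³/s

w_1 = (5.1 − 1.5)/2 = 1.8 ft; q_1 = 1.71 × 1.06 × 1.8 = 3.263 ft³/s
w_2 = (6.6 − 1.5)/2 = 2.55 ft; q_2 = 2.57 × 4.86 × 2.55 = 31.85 ft³/s
w_3 = (12.3 − 5.1)/2 = 3.6 ft; q_3 = 3.51 × 6.96 × 3.6 = 87.95 ft³/s
w_4 = (12.3 − 6.6)/2 = 2.85 ft; q_4 = 1.44 × 1.11 × 2.85 = 4.555 ft³/s
Q = Σ qᵢ = 127.6 ft³/s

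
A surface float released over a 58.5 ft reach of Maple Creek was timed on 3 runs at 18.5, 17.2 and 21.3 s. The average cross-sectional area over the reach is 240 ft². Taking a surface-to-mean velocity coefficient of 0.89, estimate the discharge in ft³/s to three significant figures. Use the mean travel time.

658 ft³/s

t̄ = (18.5 + 17.2 + 21.3) / 3 = 19 s
v_surface = L / t̄ = 58.5 / 19 = 3.079 ft/s
v_mean = 0.89 × 3.079 = 2.740 ft/s
Q = A × v_mean = 240 × 2.740 = 657.7 ft³/s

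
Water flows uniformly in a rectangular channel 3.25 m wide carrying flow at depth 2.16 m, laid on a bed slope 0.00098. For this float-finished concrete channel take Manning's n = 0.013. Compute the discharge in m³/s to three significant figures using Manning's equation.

A = b·y = 3.25 × 2.16 = 7.020 m²
P = b + 2y = 3.25 + 2×2.16 = 7.570 m
R = A/P = 7.020/7.570 = 0.9273 m
Q = (1/n)·A·R^(2/3)·S^(1/2) = (1/0.013) × 7.020 × 0.9273^(2/3) × 0.00098^(1/2) = 16.08 m³/s

16.1 m³/s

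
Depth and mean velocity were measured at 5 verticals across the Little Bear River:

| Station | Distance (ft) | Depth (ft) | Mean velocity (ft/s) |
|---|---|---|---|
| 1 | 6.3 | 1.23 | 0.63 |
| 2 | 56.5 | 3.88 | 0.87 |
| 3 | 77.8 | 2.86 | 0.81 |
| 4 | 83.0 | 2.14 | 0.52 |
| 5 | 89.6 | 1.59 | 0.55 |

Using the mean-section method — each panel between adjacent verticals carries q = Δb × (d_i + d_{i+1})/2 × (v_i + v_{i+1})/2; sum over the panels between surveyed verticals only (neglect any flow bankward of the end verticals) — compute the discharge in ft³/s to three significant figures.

172 ft³/s

Panel 1-2: Δb = 50.2 ft, d̄ = (1.23+3.88)/2 = 2.555, v̄ = (0.63+0.87)/2 = 0.75 → q = 50.2×2.555×0.75 = 96.20 ft³/s
Panel 2-3: Δb = 21.3 ft, d̄ = (3.88+2.86)/2 = 3.37, v̄ = (0.87+0.81)/2 = 0.84 → q = 21.3×3.37×0.84 = 60.30 ft³/s
Panel 3-4: Δb = 5.2 ft, d̄ = (2.86+2.14)/2 = 2.5, v̄ = (0.81+0.52)/2 = 0.665 → q = 5.2×2.5×0.665 = 8.645 ft³/s
Panel 4-5: Δb = 6.6 ft, d̄ = (2.14+1.59)/2 = 1.865, v̄ = (0.52+0.55)/2 = 0.535 → q = 6.6×1.865×0.535 = 6.585 ft³/s
Q = Σ q = 171.7 ft³/s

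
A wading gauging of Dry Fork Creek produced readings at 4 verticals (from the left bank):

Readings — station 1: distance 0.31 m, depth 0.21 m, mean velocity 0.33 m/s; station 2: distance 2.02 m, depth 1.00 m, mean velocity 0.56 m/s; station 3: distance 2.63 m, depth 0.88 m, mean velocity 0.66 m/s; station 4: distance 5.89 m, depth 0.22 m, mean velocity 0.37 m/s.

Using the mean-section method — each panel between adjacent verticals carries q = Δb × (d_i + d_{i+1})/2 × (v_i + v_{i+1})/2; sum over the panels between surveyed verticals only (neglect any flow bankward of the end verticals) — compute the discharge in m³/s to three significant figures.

Panel 1-2: Δb = 1.71 m, d̄ = (0.21+1.00)/2 = 0.605, v̄ = (0.33+0.56)/2 = 0.445 → q = 1.71×0.605×0.445 = 0.4604 m³/s
Panel 2-3: Δb = 0.61 m, d̄ = (1.00+0.88)/2 = 0.94, v̄ = (0.56+0.66)/2 = 0.61 → q = 0.61×0.94×0.61 = 0.3498 m³/s
Panel 3-4: Δb = 3.26 m, d̄ = (0.88+0.22)/2 = 0.55, v̄ = (0.66+0.37)/2 = 0.515 → q = 3.26×0.55×0.515 = 0.9234 m³/s
Q = Σ q = 1.734 m³/s

1.73 m³/s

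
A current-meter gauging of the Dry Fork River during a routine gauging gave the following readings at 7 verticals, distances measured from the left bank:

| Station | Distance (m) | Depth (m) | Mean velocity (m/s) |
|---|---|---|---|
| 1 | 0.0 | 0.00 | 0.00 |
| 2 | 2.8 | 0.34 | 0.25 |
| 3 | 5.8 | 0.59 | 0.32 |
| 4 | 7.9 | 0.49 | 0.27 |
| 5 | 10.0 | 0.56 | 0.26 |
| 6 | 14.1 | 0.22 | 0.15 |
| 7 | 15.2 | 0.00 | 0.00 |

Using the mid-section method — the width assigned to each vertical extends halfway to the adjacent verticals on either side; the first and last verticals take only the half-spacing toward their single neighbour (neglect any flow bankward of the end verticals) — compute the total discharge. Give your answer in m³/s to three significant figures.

1.54 m³/s

w_2 = (5.8 − 0.0)/2 = 2.9 m; q_2 = 0.25 × 0.34 × 2.9 = 0.2465 m³/s
w_3 = (7.9 − 2.8)/2 = 2.55 m; q_3 = 0.32 × 0.59 × 2.55 = 0.4814 m³/s
w_4 = (10.0 − 5.8)/2 = 2.1 m; q_4 = 0.27 × 0.49 × 2.1 = 0.2778 m³/s
w_5 = (14.1 − 7.9)/2 = 3.1 m; q_5 = 0.26 × 0.56 × 3.1 = 0.4514 m³/s
w_6 = (15.2 − 10.0)/2 = 2.6 m; q_6 = 0.15 × 0.22 × 2.6 = 0.08580 m³/s
Stations 1, 7 contribute zero (depth or velocity is 0).
Q = Σ qᵢ = 1.543 m³/s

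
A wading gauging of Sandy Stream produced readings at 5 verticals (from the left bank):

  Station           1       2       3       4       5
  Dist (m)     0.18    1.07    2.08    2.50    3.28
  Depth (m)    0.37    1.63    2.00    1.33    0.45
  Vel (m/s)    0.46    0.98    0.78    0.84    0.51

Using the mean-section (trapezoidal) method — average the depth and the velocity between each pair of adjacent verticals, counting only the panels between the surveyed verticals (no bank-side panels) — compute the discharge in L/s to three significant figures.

3290 L/s

Panel 1-2: Δb = 0.89 m, d̄ = (0.37+1.63)/2 = 1, v̄ = (0.46+0.98)/2 = 0.72 → q = 0.89×1×0.72 = 0.6408 m³/s
Panel 2-3: Δb = 1.01 m, d̄ = (1.63+2.00)/2 = 1.815, v̄ = (0.98+0.78)/2 = 0.88 → q = 1.01×1.815×0.88 = 1.613 m³/s
Panel 3-4: Δb = 0.42 m, d̄ = (2.00+1.33)/2 = 1.665, v̄ = (0.78+0.84)/2 = 0.81 → q = 0.42×1.665×0.81 = 0.5664 m³/s
Panel 4-5: Δb = 0.78 m, d̄ = (1.33+0.45)/2 = 0.89, v̄ = (0.84+0.51)/2 = 0.675 → q = 0.78×0.89×0.675 = 0.4686 m³/s
Q = Σ q = 3.289 m³/s
= 3.289 × 1000 = 3289 L/s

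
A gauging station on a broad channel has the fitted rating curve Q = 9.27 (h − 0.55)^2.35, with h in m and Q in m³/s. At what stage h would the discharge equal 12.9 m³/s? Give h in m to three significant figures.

1.70 m

h − h₀ = (Q/C)^(1/b) = (12.9/9.27)^(1/2.35) = 1.151 m
h = 0.55 + 1.151 = 1.701 m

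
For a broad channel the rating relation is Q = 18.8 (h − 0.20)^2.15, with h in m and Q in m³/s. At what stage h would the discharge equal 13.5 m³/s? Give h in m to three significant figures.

h − h₀ = (Q/C)^(1/b) = (13.5/18.8)^(1/2.15) = 0.8572 m
h = 0.20 + 0.8572 = 1.057 m

1.06 m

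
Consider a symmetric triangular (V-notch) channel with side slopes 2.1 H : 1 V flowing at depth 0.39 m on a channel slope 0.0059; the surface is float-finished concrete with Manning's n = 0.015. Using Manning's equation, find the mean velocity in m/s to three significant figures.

1.61 m/s

A = z·y² = 2.1×0.39² = 0.3194 m²
P = 2y√(1+z²) = 2×0.39×√(1+2.1²) = 1.814 m
R = A/P = 0.3194/1.814 = 0.1761 m
Q = (1/n)·A·R^(2/3)·S^(1/2) = (1/0.015) × 0.3194 × 0.1761^(2/3) × 0.0059^(1/2) = 0.5138 m³/s
V = Q/A = 0.5138/0.3194 = 1.609 m/s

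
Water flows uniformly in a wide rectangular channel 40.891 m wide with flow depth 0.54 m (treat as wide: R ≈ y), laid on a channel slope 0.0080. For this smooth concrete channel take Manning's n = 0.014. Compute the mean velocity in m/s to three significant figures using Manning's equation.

A = b·y = 40.891 × 0.54 = 22.08 m²
Wide channel: R ≈ y = 0.54 m
Q = (1/n)·A·R^(2/3)·S^(1/2) = (1/0.014) × 22.08 × 0.5400^(2/3) × 0.0080^(1/2) = 93.55 m³/s
V = Q/A = 93.55/22.08 = 4.237 m/s

4.24 m/s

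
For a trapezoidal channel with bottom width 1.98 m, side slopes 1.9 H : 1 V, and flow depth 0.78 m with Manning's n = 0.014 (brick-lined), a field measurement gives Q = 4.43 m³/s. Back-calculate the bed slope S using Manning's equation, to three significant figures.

A = (b + z·y)·y = (1.98 + 1.9×0.78)×0.78 = 2.700 m²
P = b + 2y√(1+z²) = 1.98 + 2×0.78×√(1+1.9²) = 5.329 m
R = A/P = 2.700/5.329 = 0.5067 m
S = (Q·n / (1·A·R^(2/3)))² = (4.43×0.014 / (1×2.700×0.6356))² = 0.001306

0.00131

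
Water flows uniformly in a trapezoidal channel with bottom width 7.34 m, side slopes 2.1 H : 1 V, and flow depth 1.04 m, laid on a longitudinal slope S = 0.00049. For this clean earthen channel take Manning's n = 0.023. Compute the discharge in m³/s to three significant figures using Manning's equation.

A = (b + z·y)·y = (7.34 + 2.1×1.04)×1.04 = 9.905 m²
P = b + 2y√(1+z²) = 7.34 + 2×1.04×√(1+2.1²) = 12.18 m
R = A/P = 9.905/12.18 = 0.8134 m
Q = (1/n)·A·R^(2/3)·S^(1/2) = (1/0.023) × 9.905 × 0.8134^(2/3) × 0.00049^(1/2) = 8.306 m³/s

8.31 m³/s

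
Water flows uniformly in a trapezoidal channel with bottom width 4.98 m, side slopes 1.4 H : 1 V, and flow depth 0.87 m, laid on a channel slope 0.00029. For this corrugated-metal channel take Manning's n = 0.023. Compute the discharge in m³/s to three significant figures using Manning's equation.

A = (b + z·y)·y = (4.98 + 1.4×0.87)×0.87 = 5.392 m²
P = b + 2y√(1+z²) = 4.98 + 2×0.87×√(1+1.4²) = 7.974 m
R = A/P = 5.392/7.974 = 0.6763 m
Q = (1/n)·A·R^(2/3)·S^(1/2) = (1/0.023) × 5.392 × 0.6763^(2/3) × 0.00029^(1/2) = 3.076 m³/s

3.08 m³/s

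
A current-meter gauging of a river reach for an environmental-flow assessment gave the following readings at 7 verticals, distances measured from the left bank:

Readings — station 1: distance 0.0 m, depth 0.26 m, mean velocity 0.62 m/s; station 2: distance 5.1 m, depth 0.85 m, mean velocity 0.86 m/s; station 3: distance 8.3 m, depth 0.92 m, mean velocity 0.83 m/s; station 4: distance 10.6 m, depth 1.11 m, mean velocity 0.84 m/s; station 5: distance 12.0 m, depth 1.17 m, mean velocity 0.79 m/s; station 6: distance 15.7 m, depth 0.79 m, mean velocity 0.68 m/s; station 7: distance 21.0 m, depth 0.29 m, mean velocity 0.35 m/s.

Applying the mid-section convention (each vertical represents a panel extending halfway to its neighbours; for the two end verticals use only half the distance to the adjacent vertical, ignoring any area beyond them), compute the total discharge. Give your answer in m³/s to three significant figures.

12.3 m³/s

w_1 = (5.1 − 0.0)/2 = 2.55 m; q_1 = 0.62 × 0.26 × 2.55 = 0.4111 m³/s
w_2 = (8.3 − 0.0)/2 = 4.15 m; q_2 = 0.86 × 0.85 × 4.15 = 3.034 m³/s
w_3 = (10.6 − 5.1)/2 = 2.75 m; q_3 = 0.83 × 0.92 × 2.75 = 2.100 m³/s
w_4 = (12.0 − 8.3)/2 = 1.85 m; q_4 = 0.84 × 1.11 × 1.85 = 1.725 m³/s
w_5 = (15.7 − 10.6)/2 = 2.55 m; q_5 = 0.79 × 1.17 × 2.55 = 2.357 m³/s
w_6 = (21.0 − 12.0)/2 = 4.5 m; q_6 = 0.68 × 0.79 × 4.5 = 2.417 m³/s
w_7 = (21.0 − 15.7)/2 = 2.65 m; q_7 = 0.35 × 0.29 × 2.65 = 0.2690 m³/s
Q = Σ qᵢ = 12.31 m³/s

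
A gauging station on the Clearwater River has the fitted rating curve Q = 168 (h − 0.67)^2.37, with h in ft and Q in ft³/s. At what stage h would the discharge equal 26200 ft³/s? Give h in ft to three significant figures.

h − h₀ = (Q/C)^(1/b) = (26200/168)^(1/2.37) = 8.420 ft
h = 0.67 + 8.420 = 9.090 ft

9.09 ft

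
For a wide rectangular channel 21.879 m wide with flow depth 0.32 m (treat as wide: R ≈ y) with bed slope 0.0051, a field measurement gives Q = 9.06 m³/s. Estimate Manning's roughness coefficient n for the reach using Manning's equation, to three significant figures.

0.0258

A = b·y = 21.879 × 0.32 = 7.001 m²
Wide channel: R ≈ y = 0.32 m
n = (1/Q)·A·R^(2/3)·S^(1/2) = (1/9.06) × 7.001 × 0.4678 × 0.07141 = 0.02582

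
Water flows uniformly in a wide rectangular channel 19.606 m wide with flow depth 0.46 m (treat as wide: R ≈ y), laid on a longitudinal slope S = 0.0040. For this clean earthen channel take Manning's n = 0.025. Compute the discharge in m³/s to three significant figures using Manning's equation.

13.6 m³/s

A = b·y = 19.606 × 0.46 = 9.019 m²
Wide channel: R ≈ y = 0.46 m
Q = (1/n)·A·R^(2/3)·S^(1/2) = (1/0.025) × 9.019 × 0.4600^(2/3) × 0.0040^(1/2) = 13.60 m³/s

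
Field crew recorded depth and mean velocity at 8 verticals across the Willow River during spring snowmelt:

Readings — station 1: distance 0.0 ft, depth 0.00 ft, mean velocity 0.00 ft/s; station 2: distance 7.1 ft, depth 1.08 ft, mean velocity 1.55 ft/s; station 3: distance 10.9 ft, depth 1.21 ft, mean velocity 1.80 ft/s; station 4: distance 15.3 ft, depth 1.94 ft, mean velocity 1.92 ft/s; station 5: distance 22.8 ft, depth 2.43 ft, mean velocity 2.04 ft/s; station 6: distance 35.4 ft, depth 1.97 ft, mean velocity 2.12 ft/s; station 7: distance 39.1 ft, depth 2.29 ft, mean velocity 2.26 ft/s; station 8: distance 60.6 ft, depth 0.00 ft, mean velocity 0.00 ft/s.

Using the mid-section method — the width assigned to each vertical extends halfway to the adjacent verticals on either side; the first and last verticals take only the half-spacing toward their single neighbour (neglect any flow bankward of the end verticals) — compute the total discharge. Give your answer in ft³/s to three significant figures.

189 ft³/s

w_2 = (10.9 − 0.0)/2 = 5.45 ft; q_2 = 1.55 × 1.08 × 5.45 = 9.123 ft³/s
w_3 = (15.3 − 7.1)/2 = 4.1 ft; q_3 = 1.80 × 1.21 × 4.1 = 8.930 ft³/s
w_4 = (22.8 − 10.9)/2 = 5.95 ft; q_4 = 1.92 × 1.94 × 5.95 = 22.16 ft³/s
w_5 = (35.4 − 15.3)/2 = 10.05 ft; q_5 = 2.04 × 2.43 × 10.05 = 49.82 ft³/s
w_6 = (39.1 − 22.8)/2 = 8.15 ft; q_6 = 2.12 × 1.97 × 8.15 = 34.04 ft³/s
w_7 = (60.6 − 35.4)/2 = 12.6 ft; q_7 = 2.26 × 2.29 × 12.6 = 65.21 ft³/s
Stations 1, 8 contribute zero (depth or velocity is 0).
Q = Σ qᵢ = 189.3 ft³/s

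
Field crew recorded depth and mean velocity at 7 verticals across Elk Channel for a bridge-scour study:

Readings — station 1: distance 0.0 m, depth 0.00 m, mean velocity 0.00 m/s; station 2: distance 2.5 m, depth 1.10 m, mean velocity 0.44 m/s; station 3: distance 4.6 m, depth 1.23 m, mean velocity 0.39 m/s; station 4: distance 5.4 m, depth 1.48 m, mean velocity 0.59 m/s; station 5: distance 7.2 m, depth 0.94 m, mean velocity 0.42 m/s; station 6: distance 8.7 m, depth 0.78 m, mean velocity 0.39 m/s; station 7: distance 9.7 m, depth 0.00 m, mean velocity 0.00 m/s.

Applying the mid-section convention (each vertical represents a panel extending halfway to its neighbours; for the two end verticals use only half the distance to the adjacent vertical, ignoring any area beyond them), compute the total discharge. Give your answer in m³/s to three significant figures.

w_2 = (4.6 − 0.0)/2 = 2.3 m; q_2 = 0.44 × 1.10 × 2.3 = 1.113 m³/s
w_3 = (5.4 − 2.5)/2 = 1.45 m; q_3 = 0.39 × 1.23 × 1.45 = 0.6956 m³/s
w_4 = (7.2 − 4.6)/2 = 1.3 m; q_4 = 0.59 × 1.48 × 1.3 = 1.135 m³/s
w_5 = (8.7 − 5.4)/2 = 1.65 m; q_5 = 0.42 × 0.94 × 1.65 = 0.6514 m³/s
w_6 = (9.7 − 7.2)/2 = 1.25 m; q_6 = 0.39 × 0.78 × 1.25 = 0.3803 m³/s
Stations 1, 7 contribute zero (depth or velocity is 0).
Q = Σ qᵢ = 3.976 m³/s

3.98 m³/s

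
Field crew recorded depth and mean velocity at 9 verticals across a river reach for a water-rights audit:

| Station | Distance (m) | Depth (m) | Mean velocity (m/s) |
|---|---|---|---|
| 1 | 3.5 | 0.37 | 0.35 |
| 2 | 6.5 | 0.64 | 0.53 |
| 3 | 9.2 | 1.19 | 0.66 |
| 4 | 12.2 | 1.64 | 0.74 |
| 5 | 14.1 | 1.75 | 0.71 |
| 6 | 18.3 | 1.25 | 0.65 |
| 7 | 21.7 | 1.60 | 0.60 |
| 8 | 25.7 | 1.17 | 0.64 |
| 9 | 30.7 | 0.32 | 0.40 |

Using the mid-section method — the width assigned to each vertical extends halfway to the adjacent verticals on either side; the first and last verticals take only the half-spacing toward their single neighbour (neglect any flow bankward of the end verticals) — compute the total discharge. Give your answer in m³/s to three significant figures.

w_1 = (6.5 − 3.5)/2 = 1.5 m; q_1 = 0.35 × 0.37 × 1.5 = 0.1943 m³/s
w_2 = (9.2 − 3.5)/2 = 2.85 m; q_2 = 0.53 × 0.64 × 2.85 = 0.9667 m³/s
w_3 = (12.2 − 6.5)/2 = 2.85 m; q_3 = 0.66 × 1.19 × 2.85 = 2.238 m³/s
w_4 = (14.1 − 9.2)/2 = 2.45 m; q_4 = 0.74 × 1.64 × 2.45 = 2.973 m³/s
w_5 = (18.3 − 12.2)/2 = 3.05 m; q_5 = 0.71 × 1.75 × 3.05 = 3.790 m³/s
w_6 = (21.7 − 14.1)/2 = 3.8 m; q_6 = 0.65 × 1.25 × 3.8 = 3.088 m³/s
w_7 = (25.7 − 18.3)/2 = 3.7 m; q_7 = 0.60 × 1.60 × 3.7 = 3.552 m³/s
w_8 = (30.7 − 21.7)/2 = 4.5 m; q_8 = 0.64 × 1.17 × 4.5 = 3.370 m³/s
w_9 = (30.7 − 25.7)/2 = 2.5 m; q_9 = 0.40 × 0.32 × 2.5 = 0.3200 m³/s
Q = Σ qᵢ = 20.49 m³/s

20.5 m³/s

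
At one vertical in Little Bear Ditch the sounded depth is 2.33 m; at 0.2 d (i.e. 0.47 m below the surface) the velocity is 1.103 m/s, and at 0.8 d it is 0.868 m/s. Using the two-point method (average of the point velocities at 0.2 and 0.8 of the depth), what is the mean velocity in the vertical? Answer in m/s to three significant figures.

0.986 m/s

v̄ = (1.103 + 0.868) / 2 = 0.9855 m/s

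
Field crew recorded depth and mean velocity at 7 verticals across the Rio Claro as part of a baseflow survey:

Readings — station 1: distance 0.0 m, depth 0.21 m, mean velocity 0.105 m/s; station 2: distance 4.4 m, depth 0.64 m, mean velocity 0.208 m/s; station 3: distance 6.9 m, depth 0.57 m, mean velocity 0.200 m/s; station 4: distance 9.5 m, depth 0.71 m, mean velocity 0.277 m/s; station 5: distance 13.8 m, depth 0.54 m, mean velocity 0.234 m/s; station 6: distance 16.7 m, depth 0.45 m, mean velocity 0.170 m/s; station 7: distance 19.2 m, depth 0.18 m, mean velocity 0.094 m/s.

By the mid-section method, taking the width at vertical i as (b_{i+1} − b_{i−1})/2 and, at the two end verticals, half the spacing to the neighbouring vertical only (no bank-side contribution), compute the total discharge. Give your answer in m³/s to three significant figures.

w_1 = (4.4 − 0.0)/2 = 2.2 m; q_1 = 0.105 × 0.21 × 2.2 = 0.04851 m³/s
w_2 = (6.9 − 0.0)/2 = 3.45 m; q_2 = 0.208 × 0.64 × 3.45 = 0.4593 m³/s
w_3 = (9.5 − 4.4)/2 = 2.55 m; q_3 = 0.200 × 0.57 × 2.55 = 0.2907 m³/s
w_4 = (13.8 − 6.9)/2 = 3.45 m; q_4 = 0.277 × 0.71 × 3.45 = 0.6785 m³/s
w_5 = (16.7 − 9.5)/2 = 3.6 m; q_5 = 0.234 × 0.54 × 3.6 = 0.4549 m³/s
w_6 = (19.2 − 13.8)/2 = 2.7 m; q_6 = 0.170 × 0.45 × 2.7 = 0.2066 m³/s
w_7 = (19.2 − 16.7)/2 = 1.25 m; q_7 = 0.094 × 0.18 × 1.25 = 0.02115 m³/s
Q = Σ qᵢ = 2.160 m³/s

2.16 m³/s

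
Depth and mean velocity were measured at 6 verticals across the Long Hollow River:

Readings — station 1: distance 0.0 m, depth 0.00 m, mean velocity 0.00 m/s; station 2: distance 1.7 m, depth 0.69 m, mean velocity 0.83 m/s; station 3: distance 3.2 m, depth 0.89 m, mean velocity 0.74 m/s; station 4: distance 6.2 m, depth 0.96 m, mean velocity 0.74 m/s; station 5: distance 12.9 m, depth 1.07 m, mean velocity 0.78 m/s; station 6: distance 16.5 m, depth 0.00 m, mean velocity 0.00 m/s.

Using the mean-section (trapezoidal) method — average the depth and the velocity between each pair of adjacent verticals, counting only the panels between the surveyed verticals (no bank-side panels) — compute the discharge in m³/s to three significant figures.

9.15 m³/s

Panel 1-2: Δb = 1.7 m, d̄ = (0.00+0.69)/2 = 0.345, v̄ = (0.00+0.83)/2 = 0.415 → q = 1.7×0.345×0.415 = 0.2434 m³/s
Panel 2-3: Δb = 1.5 m, d̄ = (0.69+0.89)/2 = 0.79, v̄ = (0.83+0.74)/2 = 0.785 → q = 1.5×0.79×0.785 = 0.9302 m³/s
Panel 3-4: Δb = 3 m, d̄ = (0.89+0.96)/2 = 0.925, v̄ = (0.74+0.74)/2 = 0.74 → q = 3×0.925×0.74 = 2.054 m³/s
Panel 4-5: Δb = 6.7 m, d̄ = (0.96+1.07)/2 = 1.015, v̄ = (0.74+0.78)/2 = 0.76 → q = 6.7×1.015×0.76 = 5.168 m³/s
Panel 5-6: Δb = 3.6 m, d̄ = (1.07+0.00)/2 = 0.535, v̄ = (0.78+0.00)/2 = 0.39 → q = 3.6×0.535×0.39 = 0.7511 m³/s
Q = Σ q = 9.147 m³/s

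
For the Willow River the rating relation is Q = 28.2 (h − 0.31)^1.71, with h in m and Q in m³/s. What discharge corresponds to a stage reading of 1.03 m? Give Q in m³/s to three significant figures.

Q = 28.2 × (1.03 − 0.31)^1.71 = 28.2 × 0.72^1.71 = 16.08 m³/s

16.1 m³/s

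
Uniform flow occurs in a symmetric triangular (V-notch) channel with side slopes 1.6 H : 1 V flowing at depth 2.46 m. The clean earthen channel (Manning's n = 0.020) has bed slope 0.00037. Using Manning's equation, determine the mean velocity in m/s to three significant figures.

0.989 m/s

A = z·y² = 1.6×2.46² = 9.683 m²
P = 2y√(1+z²) = 2×2.46×√(1+1.6²) = 9.283 m
R = A/P = 9.683/9.283 = 1.043 m
Q = (1/n)·A·R^(2/3)·S^(1/2) = (1/0.020) × 9.683 × 1.043^(2/3) × 0.00037^(1/2) = 9.578 m³/s
V = Q/A = 9.578/9.683 = 0.9892 m/s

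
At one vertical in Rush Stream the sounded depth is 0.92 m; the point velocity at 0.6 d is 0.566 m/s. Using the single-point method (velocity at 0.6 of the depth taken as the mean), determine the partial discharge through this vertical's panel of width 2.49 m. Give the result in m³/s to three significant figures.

1.30 m³/s

v̄ = v₀.₆ = 0.566 m/s
q = v̄ × d × w = 0.5660 × 0.92 × 2.49 = 1.297 m³/s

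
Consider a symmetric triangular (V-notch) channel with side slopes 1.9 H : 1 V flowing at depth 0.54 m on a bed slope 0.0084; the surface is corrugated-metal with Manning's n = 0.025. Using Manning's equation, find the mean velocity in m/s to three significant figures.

1.41 m/s

A = z·y² = 1.9×0.54² = 0.5540 m²
P = 2y√(1+z²) = 2×0.54×√(1+1.9²) = 2.319 m
R = A/P = 0.5540/2.319 = 0.2389 m
Q = (1/n)·A·R^(2/3)·S^(1/2) = (1/0.025) × 0.5540 × 0.2389^(2/3) × 0.0084^(1/2) = 0.7821 m³/s
V = Q/A = 0.7821/0.5540 = 1.412 m/s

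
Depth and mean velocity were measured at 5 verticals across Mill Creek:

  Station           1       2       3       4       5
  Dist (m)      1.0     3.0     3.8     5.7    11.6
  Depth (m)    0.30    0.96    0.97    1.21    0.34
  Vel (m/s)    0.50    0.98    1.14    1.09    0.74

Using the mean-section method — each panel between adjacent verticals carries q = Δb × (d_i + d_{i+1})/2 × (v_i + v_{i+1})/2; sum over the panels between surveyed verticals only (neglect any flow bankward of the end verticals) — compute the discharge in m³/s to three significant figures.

8.24 m³/s

Panel 1-2: Δb = 2 m, d̄ = (0.30+0.96)/2 = 0.63, v̄ = (0.50+0.98)/2 = 0.74 → q = 2×0.63×0.74 = 0.9324 m³/s
Panel 2-3: Δb = 0.8 m, d̄ = (0.96+0.97)/2 = 0.965, v̄ = (0.98+1.14)/2 = 1.06 → q = 0.8×0.965×1.06 = 0.8183 m³/s
Panel 3-4: Δb = 1.9 m, d̄ = (0.97+1.21)/2 = 1.09, v̄ = (1.14+1.09)/2 = 1.115 → q = 1.9×1.09×1.115 = 2.309 m³/s
Panel 4-5: Δb = 5.9 m, d̄ = (1.21+0.34)/2 = 0.775, v̄ = (1.09+0.74)/2 = 0.915 → q = 5.9×0.775×0.915 = 4.184 m³/s
Q = Σ q = 8.244 m³/s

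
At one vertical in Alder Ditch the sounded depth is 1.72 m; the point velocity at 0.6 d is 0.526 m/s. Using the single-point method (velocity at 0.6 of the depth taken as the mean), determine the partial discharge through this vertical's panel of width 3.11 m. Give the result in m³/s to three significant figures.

2.81 m³/s

v̄ = v₀.₆ = 0.526 m/s
q = v̄ × d × w = 0.5260 × 1.72 × 3.11 = 2.814 m³/s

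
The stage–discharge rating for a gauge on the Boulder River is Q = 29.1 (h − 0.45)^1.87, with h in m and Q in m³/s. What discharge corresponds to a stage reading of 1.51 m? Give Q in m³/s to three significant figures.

32.5 m³/s

Q = 29.1 × (1.51 − 0.45)^1.87 = 29.1 × 1.06^1.87 = 32.45 m³/s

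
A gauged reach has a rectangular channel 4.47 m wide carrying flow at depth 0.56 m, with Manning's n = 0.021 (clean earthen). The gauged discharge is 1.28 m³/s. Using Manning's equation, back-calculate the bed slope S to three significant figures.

A = b·y = 4.47 × 0.56 = 2.503 m²
P = b + 2y = 4.47 + 2×0.56 = 5.590 m
R = A/P = 2.503/5.590 = 0.4478 m
S = (Q·n / (1·A·R^(2/3)))² = (1.28×0.021 / (1×2.503×0.5853))² = 0.0003366

0.000337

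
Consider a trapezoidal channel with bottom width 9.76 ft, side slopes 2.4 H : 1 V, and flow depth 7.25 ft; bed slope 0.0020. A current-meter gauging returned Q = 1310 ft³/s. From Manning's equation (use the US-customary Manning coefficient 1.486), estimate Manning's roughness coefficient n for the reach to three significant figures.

A = (b + z·y)·y = (9.76 + 2.4×7.25)×7.25 = 196.9 ft²
P = b + 2y√(1+z²) = 9.76 + 2×7.25×√(1+2.4²) = 47.46 ft
R = A/P = 196.9/47.46 = 4.149 ft
n = (1.486/Q)·A·R^(2/3)·S^(1/2) = (1.486/1310) × 196.9 × 2.582 × 0.04472 = 0.02579

0.0258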